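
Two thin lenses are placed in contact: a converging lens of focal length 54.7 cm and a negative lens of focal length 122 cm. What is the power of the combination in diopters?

P₁ = 1/f₁ = 1/(0.547 m) = +1.828 D; P₂ = 1/f₂ = 1/(-1.22 m) = -0.8197 D.
For thin lenses in contact, P = P₁ + P₂ = (+1.828) + (-0.8197) = +1.01 D.

P = +1.01 D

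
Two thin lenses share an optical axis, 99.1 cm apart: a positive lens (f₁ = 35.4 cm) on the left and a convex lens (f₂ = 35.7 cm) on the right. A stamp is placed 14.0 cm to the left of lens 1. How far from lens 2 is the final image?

Lens 1: 1/d_i1 = 1/f₁ − 1/d_o1 = 1/(35.4) − 1/(14.0) = -0.04318, so d_i1 = -23.16 cm.
The intermediate image is 23.16 cm to the left of lens 1 (virtual), which is 99.1 − (-23.16) = 122.3 cm to the left of lens 2, so d_o2 = +122.3 cm.
Lens 2: 1/d_i2 = 1/f₂ − 1/d_o2 = 1/(35.7) − 1/(122.3) = 0.01983, so d_i2 = 50.4 cm.
The final image is real, 50.4 cm to the right of lens 2 (overall magnification ≈ -0.68).

50.4 cm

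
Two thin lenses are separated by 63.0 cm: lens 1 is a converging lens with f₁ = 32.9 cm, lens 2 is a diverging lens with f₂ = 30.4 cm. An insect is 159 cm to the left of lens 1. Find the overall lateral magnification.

Lens 1: 1/d_i1 = 1/(32.9) − 1/(159) = 0.02411, so d_i1 = 41.48 cm; m₁ = −d_i1/d_o1 = -0.2609.
d_o2 = 63.0 − (41.48) = 21.52 cm.
f₂ = −30.4 cm (diverging).
Lens 2: 1/d_i2 = 1/(-30.4) − 1/(21.52) = -0.07936, so d_i2 = -12.60 cm; m₂ = −d_i2/d_o2 = +0.5855.
m = m₁·m₂ = (-0.2609)(+0.5855) = -0.153.

m = -0.153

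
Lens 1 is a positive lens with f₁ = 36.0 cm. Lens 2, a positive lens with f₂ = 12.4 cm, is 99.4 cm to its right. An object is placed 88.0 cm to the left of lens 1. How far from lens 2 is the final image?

18.3 cm

Lens 1: 1/d_i1 = 1/f₁ − 1/d_o1 = 1/(36.0) − 1/(88.0) = 0.01641, so d_i1 = 60.92 cm.
The intermediate image is 60.92 cm to the right of lens 1, which is 99.4 − (60.92) = 38.48 cm to the left of lens 2, so d_o2 = +38.48 cm.
Lens 2: 1/d_i2 = 1/f₂ − 1/d_o2 = 1/(12.4) − 1/(38.48) = 0.05466, so d_i2 = 18.3 cm.
The final image is real, 18.3 cm to the right of lens 2 (overall magnification ≈ 0.33).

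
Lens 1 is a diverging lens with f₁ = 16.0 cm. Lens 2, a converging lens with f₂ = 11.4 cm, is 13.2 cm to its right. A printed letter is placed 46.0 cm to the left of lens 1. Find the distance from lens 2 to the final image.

20.9 cm

Lens 1 is diverging, so f₁ = −16.0 cm.
Lens 1: 1/d_i1 = 1/f₁ − 1/d_o1 = 1/(-16.0) − 1/(46.0) = -0.08424, so d_i1 = -11.87 cm.
The intermediate image is 11.87 cm to the left of lens 1 (virtual), which is 13.2 − (-11.87) = 25.07 cm to the left of lens 2, so d_o2 = +25.07 cm.
Lens 2: 1/d_i2 = 1/f₂ − 1/d_o2 = 1/(11.4) − 1/(25.07) = 0.04783, so d_i2 = 20.9 cm.
The final image is real, 20.9 cm to the right of lens 2 (overall magnification ≈ -0.22).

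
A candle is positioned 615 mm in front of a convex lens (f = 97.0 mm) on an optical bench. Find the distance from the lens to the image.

115 mm

Lens equation: 1/q = 1/f − 1/p = 1/(97.00) − 1/(615) = 0.01031 − 0.001626 = 0.008683, so q = 115 mm.
The image is real, inverted and reduced, on the far side of the lens.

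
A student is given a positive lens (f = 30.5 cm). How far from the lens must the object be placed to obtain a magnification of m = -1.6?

m = −d_i/d_o ⇒ d_i = −m·d_o.
1/f = 1/d_o + 1/d_i = 1/d_o − 1/(m·d_o) = (1 − 1/m)/d_o, so d_o = f(1 − 1/m) = (30.50)(1 − 1/(-1.6)) = 49.6 cm.

49.6 cm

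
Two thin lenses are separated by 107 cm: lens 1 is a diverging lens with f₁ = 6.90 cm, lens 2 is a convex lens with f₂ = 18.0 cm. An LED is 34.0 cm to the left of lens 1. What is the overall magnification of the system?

f₁ = −6.90 cm (diverging).
Lens 1: 1/d_i1 = 1/(-6.90) − 1/(34.0) = -0.1743, so d_i1 = -5.736 cm; m₁ = −d_i1/d_o1 = +0.1687.
d_o2 = 107 − (-5.736) = 112.7 cm.
Lens 2: 1/d_i2 = 1/(18.0) − 1/(112.7) = 0.04668, so d_i2 = 21.42 cm; m₂ = −d_i2/d_o2 = -0.1901.
m = m₁·m₂ = (+0.1687)(-0.1901) = -0.0321.

m = -0.0321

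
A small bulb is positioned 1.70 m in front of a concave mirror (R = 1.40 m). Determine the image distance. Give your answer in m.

f = R/2 = 1.40/2 = 0.7000 m.
Mirror equation: 1/v = 1/f − 1/u = 1/(0.7000) − 1/(1.70) = 1.429 − 0.5882 = 0.8403, so v = 1.19 m.
The image is real, inverted and reduced, in front of the mirror.

1.19 m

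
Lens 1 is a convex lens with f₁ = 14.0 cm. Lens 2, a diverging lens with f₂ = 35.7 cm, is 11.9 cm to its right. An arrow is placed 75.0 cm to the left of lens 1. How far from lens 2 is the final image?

Lens 1: 1/d_i1 = 1/f₁ − 1/d_o1 = 1/(14.0) − 1/(75.0) = 0.05810, so d_i1 = 17.21 cm.
The intermediate image is 17.21 cm to the right of lens 1, which lies 5.310 cm to the right of lens 2 — a virtual object — so d_o2 = −5.310 cm.
Lens 2 is diverging, so f₂ = −35.7 cm.
Lens 2: 1/d_i2 = 1/f₂ − 1/d_o2 = 1/(-35.7) − 1/(-5.310) = 0.1603, so d_i2 = 6.24 cm.
The final image is real, 6.24 cm to the right of lens 2 (overall magnification ≈ -0.27).

6.24 cm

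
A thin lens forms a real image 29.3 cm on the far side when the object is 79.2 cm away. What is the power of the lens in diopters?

d_i = +29.3 cm.
1/f = 1/d_o + 1/d_i = 1/(79.2) + 1/(29.3) = 0.04676 cm⁻¹.
f = 21.39 cm = 0.2139 m, so P = 1/f = +4.68 D.

P = +4.68 D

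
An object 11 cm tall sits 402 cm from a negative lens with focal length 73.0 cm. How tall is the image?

For a negative lens, f = -73.0 cm.
1/d_i = 1/f − 1/d_o = 1/(-73.00) − 1/(402) = -0.01619, so d_i = -61.78 cm.
m = −d_i/d_o = +0.1537.
|h_i| = |m|·h_o = 0.1537 × 11 = 1.69 cm. The image is virtual, upright and reduced, on the same side as the object.

1.69 cm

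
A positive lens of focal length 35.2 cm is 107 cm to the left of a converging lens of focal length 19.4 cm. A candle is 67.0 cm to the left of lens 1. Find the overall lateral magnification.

m = +1.60

Lens 1: 1/d_i1 = 1/(35.2) − 1/(67.0) = 0.01348, so d_i1 = 74.16 cm; m₁ = −d_i1/d_o1 = -1.107.
d_o2 = 107 − (74.16) = 32.84 cm.
Lens 2: 1/d_i2 = 1/(19.4) − 1/(32.84) = 0.02110, so d_i2 = 47.40 cm; m₂ = −d_i2/d_o2 = -1.443.
m = m₁·m₂ = (-1.107)(-1.443) = +1.60.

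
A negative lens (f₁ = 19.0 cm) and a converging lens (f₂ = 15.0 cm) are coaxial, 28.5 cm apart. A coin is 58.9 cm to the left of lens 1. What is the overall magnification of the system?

f₁ = −19.0 cm (diverging).
Lens 1: 1/d_i1 = 1/(-19.0) − 1/(58.9) = -0.06961, so d_i1 = -14.37 cm; m₁ = −d_i1/d_o1 = +0.2440.
d_o2 = 28.5 − (-14.37) = 42.87 cm.
Lens 2: 1/d_i2 = 1/(15.0) − 1/(42.87) = 0.04334, so d_i2 = 23.07 cm; m₂ = −d_i2/d_o2 = -0.5382.
m = m₁·m₂ = (+0.2440)(-0.5382) = -0.131.

m = -0.131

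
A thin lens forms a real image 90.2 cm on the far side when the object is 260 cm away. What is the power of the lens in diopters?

P = +1.49 D

d_i = +90.2 cm.
1/f = 1/d_o + 1/d_i = 1/(260) + 1/(90.2) = 0.01493 cm⁻¹.
f = 66.97 cm = 0.6697 m, so P = 1/f = +1.49 D.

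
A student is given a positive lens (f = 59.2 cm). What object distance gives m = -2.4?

83.9 cm

m = −d_i/d_o ⇒ d_i = −m·d_o.
1/f = 1/d_o + 1/d_i = 1/d_o − 1/(m·d_o) = (1 − 1/m)/d_o, so d_o = f(1 − 1/m) = (59.20)(1 − 1/(-2.4)) = 83.9 cm.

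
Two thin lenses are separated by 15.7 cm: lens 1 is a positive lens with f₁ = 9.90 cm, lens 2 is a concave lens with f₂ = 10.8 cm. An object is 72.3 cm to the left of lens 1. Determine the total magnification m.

Lens 1: 1/d_i1 = 1/(9.90) − 1/(72.3) = 0.08718, so d_i1 = 11.47 cm; m₁ = −d_i1/d_o1 = -0.1586.
d_o2 = 15.7 − (11.47) = 4.230 cm.
f₂ = −10.8 cm (diverging).
Lens 2: 1/d_i2 = 1/(-10.8) − 1/(4.230) = -0.3290, so d_i2 = -3.040 cm; m₂ = −d_i2/d_o2 = +0.7186.
m = m₁·m₂ = (-0.1586)(+0.7186) = -0.114.

m = -0.114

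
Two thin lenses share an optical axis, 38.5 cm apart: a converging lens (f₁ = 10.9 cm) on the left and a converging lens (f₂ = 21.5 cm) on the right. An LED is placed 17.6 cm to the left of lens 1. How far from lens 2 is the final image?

Lens 1: 1/d_i1 = 1/f₁ − 1/d_o1 = 1/(10.9) − 1/(17.6) = 0.03492, so d_i1 = 28.63 cm.
The intermediate image is 28.63 cm to the right of lens 1, which is 38.5 − (28.63) = 9.870 cm to the left of lens 2, so d_o2 = +9.870 cm.
Lens 2: 1/d_i2 = 1/f₂ − 1/d_o2 = 1/(21.5) − 1/(9.870) = -0.05481, so d_i2 = -18.2 cm.
The final image is virtual, 18.2 cm to the left of lens 2 (overall magnification ≈ -3.0).

18.2 cm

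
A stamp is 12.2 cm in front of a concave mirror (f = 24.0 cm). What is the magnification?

m = +2.03

1/d_i = 1/f − 1/d_o = 1/(24.00) − 1/(12.2) = -0.04030, so d_i = -24.81 cm.
m = −d_i/d_o = −(-24.81)/(12.2) = +2.03.
The image is virtual, upright and enlarged, behind the mirror.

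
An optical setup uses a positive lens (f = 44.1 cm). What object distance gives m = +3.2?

m = −d_i/d_o ⇒ d_i = −m·d_o.
1/f = 1/d_o + 1/d_i = 1/d_o − 1/(m·d_o) = (1 − 1/m)/d_o, so d_o = f(1 − 1/m) = (44.10)(1 − 1/(+3.2)) = 30.3 cm.

30.3 cm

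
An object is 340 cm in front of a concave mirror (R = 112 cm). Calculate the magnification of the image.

m = -0.197

f = R/2 = 112/2 = 56.00 cm.
1/d_i = 1/f − 1/d_o = 1/(56.00) − 1/(340) = 0.01492, so d_i = 67.04 cm.
m = −d_i/d_o = −(67.04)/(340) = -0.197.
The image is real, inverted and reduced, in front of the mirror.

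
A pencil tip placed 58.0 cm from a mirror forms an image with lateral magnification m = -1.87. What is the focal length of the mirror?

f = 37.8 cm (concave)

m = −d_i/d_o ⇒ d_i = −m·d_o = −(-1.87)·(58.0) = 108.5 cm.
1/f = 1/d_o + 1/d_i = 1/(58.0) + 1/(108.5) = 0.02646, so f = 37.8 cm.
Since f is positive, the mirror is concave.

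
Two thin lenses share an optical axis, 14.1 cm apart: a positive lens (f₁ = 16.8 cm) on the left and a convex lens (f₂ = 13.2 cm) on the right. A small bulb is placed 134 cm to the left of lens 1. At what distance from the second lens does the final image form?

Lens 1: 1/d_i1 = 1/f₁ − 1/d_o1 = 1/(16.8) − 1/(134) = 0.05206, so d_i1 = 19.21 cm.
The intermediate image is 19.21 cm to the right of lens 1, which lies 5.110 cm to the right of lens 2 — a virtual object — so d_o2 = −5.110 cm.
Lens 2: 1/d_i2 = 1/f₂ − 1/d_o2 = 1/(13.2) − 1/(-5.110) = 0.2715, so d_i2 = 3.68 cm.
The final image is real, 3.68 cm to the right of lens 2 (overall magnification ≈ -0.10).

3.68 cm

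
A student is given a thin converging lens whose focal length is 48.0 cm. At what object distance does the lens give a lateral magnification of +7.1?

41.2 cm

m = −d_i/d_o ⇒ d_i = −m·d_o.
1/f = 1/d_o + 1/d_i = 1/d_o − 1/(m·d_o) = (1 − 1/m)/d_o, so d_o = f(1 − 1/m) = (48.00)(1 − 1/(+7.1)) = 41.2 cm.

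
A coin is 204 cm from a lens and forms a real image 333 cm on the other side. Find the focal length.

f = 127 cm (converging)

Real image ⇒ d_i = +333 cm.
1/f = 1/d_o + 1/d_i = 1/(204) + 1/(333) = 0.007905, so f = 127 cm.
Since f is positive, the lens is converging.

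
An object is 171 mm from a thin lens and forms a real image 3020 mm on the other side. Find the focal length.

Real image ⇒ d_i = +3020 mm.
1/f = 1/d_o + 1/d_i = 1/(171) + 1/(3020) = 0.006179, so f = 162 mm.
Since f is positive, the thin lens is converging.

f = 162 mm (converging)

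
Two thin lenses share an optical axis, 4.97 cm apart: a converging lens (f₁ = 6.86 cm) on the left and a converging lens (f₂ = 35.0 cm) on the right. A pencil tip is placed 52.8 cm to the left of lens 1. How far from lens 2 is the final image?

Lens 1: 1/d_i1 = 1/f₁ − 1/d_o1 = 1/(6.86) − 1/(52.8) = 0.1268, so d_i1 = 7.884 cm.
The intermediate image is 7.884 cm to the right of lens 1, which lies 2.914 cm to the right of lens 2 — a virtual object — so d_o2 = −2.914 cm.
Lens 2: 1/d_i2 = 1/f₂ − 1/d_o2 = 1/(35.0) − 1/(-2.914) = 0.3717, so d_i2 = 2.69 cm.
The final image is real, 2.69 cm to the right of lens 2 (overall magnification ≈ -0.14).

2.69 cm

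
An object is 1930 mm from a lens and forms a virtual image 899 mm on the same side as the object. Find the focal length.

f = -1680 mm (diverging)

Virtual image ⇒ d_i = −899 mm.
1/f = 1/d_o + 1/d_i = 1/(1930) + 1/(-899) = -0.0005942, so f = -1680 mm.
Since f is negative, the lens is diverging.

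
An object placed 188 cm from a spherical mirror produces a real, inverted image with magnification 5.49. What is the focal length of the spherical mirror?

f = 159 cm (concave)

m = −d_i/d_o ⇒ d_i = −m·d_o = −(-5.49)·(188) = 1032 cm.
1/f = 1/d_o + 1/d_i = 1/(188) + 1/(1032) = 0.006288, so f = 159 cm.
Since f is positive, the spherical mirror is concave.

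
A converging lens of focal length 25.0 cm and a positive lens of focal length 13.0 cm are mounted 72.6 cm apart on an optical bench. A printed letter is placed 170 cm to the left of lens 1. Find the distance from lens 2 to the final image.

Lens 1: 1/d_i1 = 1/f₁ − 1/d_o1 = 1/(25.0) − 1/(170) = 0.03412, so d_i1 = 29.31 cm.
The intermediate image is 29.31 cm to the right of lens 1, which is 72.6 − (29.31) = 43.29 cm to the left of lens 2, so d_o2 = +43.29 cm.
Lens 2: 1/d_i2 = 1/f₂ − 1/d_o2 = 1/(13.0) − 1/(43.29) = 0.05382, so d_i2 = 18.6 cm.
The final image is real, 18.6 cm to the right of lens 2 (overall magnification ≈ 0.074).

18.6 cm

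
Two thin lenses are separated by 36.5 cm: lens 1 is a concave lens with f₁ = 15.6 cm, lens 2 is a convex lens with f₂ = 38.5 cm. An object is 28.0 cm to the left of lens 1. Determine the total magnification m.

f₁ = −15.6 cm (diverging).
Lens 1: 1/d_i1 = 1/(-15.6) − 1/(28.0) = -0.09982, so d_i1 = -10.02 cm; m₁ = −d_i1/d_o1 = +0.3579.
d_o2 = 36.5 − (-10.02) = 46.52 cm.
Lens 2: 1/d_i2 = 1/(38.5) − 1/(46.52) = 0.004478, so d_i2 = 223.3 cm; m₂ = −d_i2/d_o2 = -4.800.
m = m₁·m₂ = (+0.3579)(-4.800) = -1.72.

m = -1.72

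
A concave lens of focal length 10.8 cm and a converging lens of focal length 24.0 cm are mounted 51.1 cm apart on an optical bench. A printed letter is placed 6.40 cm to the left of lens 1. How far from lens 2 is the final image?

42.5 cm

Lens 1 is diverging, so f₁ = −10.8 cm.
Lens 1: 1/d_i1 = 1/f₁ − 1/d_o1 = 1/(-10.8) − 1/(6.40) = -0.2488, so d_i1 = -4.019 cm.
The intermediate image is 4.019 cm to the left of lens 1 (virtual), which is 51.1 − (-4.019) = 55.12 cm to the left of lens 2, so d_o2 = +55.12 cm.
Lens 2: 1/d_i2 = 1/f₂ − 1/d_o2 = 1/(24.0) − 1/(55.12) = 0.02352, so d_i2 = 42.5 cm.
The final image is real, 42.5 cm to the right of lens 2 (overall magnification ≈ -0.48).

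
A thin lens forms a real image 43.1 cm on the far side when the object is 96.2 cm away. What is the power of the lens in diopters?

d_i = +43.1 cm.
1/f = 1/d_o + 1/d_i = 1/(96.2) + 1/(43.1) = 0.03360 cm⁻¹.
f = 29.76 cm = 0.2976 m, so P = 1/f = +3.36 D.

P = +3.36 D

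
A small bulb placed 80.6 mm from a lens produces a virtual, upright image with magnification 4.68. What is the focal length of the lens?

f = 103 mm (converging)

m = −d_i/d_o ⇒ d_i = −m·d_o = −(+4.68)·(80.6) = -377.2 mm.
1/f = 1/d_o + 1/d_i = 1/(80.6) + 1/(-377.2) = 0.009756, so f = 103 mm.
Since f is positive, the lens is converging.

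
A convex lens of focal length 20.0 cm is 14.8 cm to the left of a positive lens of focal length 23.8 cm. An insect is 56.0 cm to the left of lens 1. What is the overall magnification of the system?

m = -0.330

Lens 1: 1/d_i1 = 1/(20.0) − 1/(56.0) = 0.03214, so d_i1 = 31.11 cm; m₁ = −d_i1/d_o1 = -0.5555.
d_o2 = 14.8 − (31.11) = -16.31 cm (virtual object).
Lens 2: 1/d_i2 = 1/(23.8) − 1/(-16.31) = 0.1033, so d_i2 = 9.678 cm; m₂ = −d_i2/d_o2 = +0.5934.
m = m₁·m₂ = (-0.5555)(+0.5934) = -0.330.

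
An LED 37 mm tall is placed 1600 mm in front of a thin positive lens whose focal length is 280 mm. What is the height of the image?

7.85 mm

1/d_i = 1/f − 1/d_o = 1/(280.0) − 1/(1600) = 0.002946, so d_i = 339.4 mm.
m = −d_i/d_o = -0.2121.
|h_i| = |m|·h_o = 0.2121 × 37 = 7.85 mm. The image is real, inverted and reduced, on the far side of the lens.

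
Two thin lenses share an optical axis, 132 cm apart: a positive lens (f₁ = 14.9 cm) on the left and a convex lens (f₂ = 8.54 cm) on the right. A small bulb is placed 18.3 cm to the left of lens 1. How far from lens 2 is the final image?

10.2 cm

Lens 1: 1/d_i1 = 1/f₁ − 1/d_o1 = 1/(14.9) − 1/(18.3) = 0.01247, so d_i1 = 80.20 cm.
The intermediate image is 80.20 cm to the right of lens 1, which is 132 − (80.20) = 51.80 cm to the left of lens 2, so d_o2 = +51.80 cm.
Lens 2: 1/d_i2 = 1/f₂ − 1/d_o2 = 1/(8.54) − 1/(51.80) = 0.09779, so d_i2 = 10.2 cm.
The final image is real, 10.2 cm to the right of lens 2 (overall magnification ≈ 0.87).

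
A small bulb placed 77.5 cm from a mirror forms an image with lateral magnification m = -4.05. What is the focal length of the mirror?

m = −d_i/d_o ⇒ d_i = −m·d_o = −(-4.05)·(77.5) = 313.9 cm.
1/f = 1/d_o + 1/d_i = 1/(77.5) + 1/(313.9) = 0.01609, so f = 62.2 cm.
Since f is positive, the mirror is concave.

f = 62.2 cm (concave)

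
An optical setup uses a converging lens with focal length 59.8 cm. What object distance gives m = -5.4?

m = −d_i/d_o ⇒ d_i = −m·d_o.
1/f = 1/d_o + 1/d_i = 1/d_o − 1/(m·d_o) = (1 − 1/m)/d_o, so d_o = f(1 − 1/m) = (59.80)(1 − 1/(-5.4)) = 70.9 cm.

70.9 cm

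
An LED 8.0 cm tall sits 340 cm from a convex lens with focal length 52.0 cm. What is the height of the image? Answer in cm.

1.44 cm

1/d_i = 1/f − 1/d_o = 1/(52.00) − 1/(340) = 0.01629, so d_i = 61.39 cm.
m = −d_i/d_o = -0.1806.
|h_i| = |m|·h_o = 0.1806 × 8.0 = 1.44 cm. The image is real, inverted and reduced, on the far side of the lens.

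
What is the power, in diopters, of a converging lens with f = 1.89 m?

P = +0.529 D

P = 1/f = 1/(1.89 m) = +0.529 D.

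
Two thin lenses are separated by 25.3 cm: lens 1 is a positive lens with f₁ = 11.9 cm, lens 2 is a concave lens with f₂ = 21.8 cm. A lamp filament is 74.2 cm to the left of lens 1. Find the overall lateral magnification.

Lens 1: 1/d_i1 = 1/(11.9) − 1/(74.2) = 0.07056, so d_i1 = 14.17 cm; m₁ = −d_i1/d_o1 = -0.1910.
d_o2 = 25.3 − (14.17) = 11.13 cm.
f₂ = −21.8 cm (diverging).
Lens 2: 1/d_i2 = 1/(-21.8) − 1/(11.13) = -0.1357, so d_i2 = -7.368 cm; m₂ = −d_i2/d_o2 = +0.6620.
m = m₁·m₂ = (-0.1910)(+0.6620) = -0.126.

m = -0.126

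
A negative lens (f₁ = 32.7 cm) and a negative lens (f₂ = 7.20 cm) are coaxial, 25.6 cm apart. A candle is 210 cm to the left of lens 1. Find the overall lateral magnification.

f₁ = −32.7 cm (diverging).
Lens 1: 1/d_i1 = 1/(-32.7) − 1/(210) = -0.03534, so d_i1 = -28.29 cm; m₁ = −d_i1/d_o1 = +0.1347.
d_o2 = 25.6 − (-28.29) = 53.89 cm.
f₂ = −7.20 cm (diverging).
Lens 2: 1/d_i2 = 1/(-7.20) − 1/(53.89) = -0.1574, so d_i2 = -6.351 cm; m₂ = −d_i2/d_o2 = +0.1179.
m = m₁·m₂ = (+0.1347)(+0.1179) = +0.0159.

m = +0.0159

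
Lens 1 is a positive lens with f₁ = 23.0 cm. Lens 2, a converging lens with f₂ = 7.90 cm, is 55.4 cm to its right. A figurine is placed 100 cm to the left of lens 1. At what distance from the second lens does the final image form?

Lens 1: 1/d_i1 = 1/f₁ − 1/d_o1 = 1/(23.0) − 1/(100) = 0.03348, so d_i1 = 29.87 cm.
The intermediate image is 29.87 cm to the right of lens 1, which is 55.4 − (29.87) = 25.53 cm to the left of lens 2, so d_o2 = +25.53 cm.
Lens 2: 1/d_i2 = 1/f₂ − 1/d_o2 = 1/(7.90) − 1/(25.53) = 0.08741, so d_i2 = 11.4 cm.
The final image is real, 11.4 cm to the right of lens 2 (overall magnification ≈ 0.13).

11.4 cm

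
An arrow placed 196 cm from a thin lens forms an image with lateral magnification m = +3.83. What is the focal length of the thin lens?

m = −d_i/d_o ⇒ d_i = −m·d_o = −(+3.83)·(196) = -750.7 cm.
1/f = 1/d_o + 1/d_i = 1/(196) + 1/(-750.7) = 0.003770, so f = 265 cm.
Since f is positive, the thin lens is converging.

f = 265 cm (converging)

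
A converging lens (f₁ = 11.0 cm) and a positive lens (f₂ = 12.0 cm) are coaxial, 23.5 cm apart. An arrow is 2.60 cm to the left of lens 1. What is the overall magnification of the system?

m = -1.05

Lens 1: 1/d_i1 = 1/(11.0) − 1/(2.60) = -0.2937, so d_i1 = -3.405 cm; m₁ = −d_i1/d_o1 = +1.310.
d_o2 = 23.5 − (-3.405) = 26.91 cm.
Lens 2: 1/d_i2 = 1/(12.0) − 1/(26.91) = 0.04617, so d_i2 = 21.66 cm; m₂ = −d_i2/d_o2 = -0.8048.
m = m₁·m₂ = (+1.310)(-0.8048) = -1.05.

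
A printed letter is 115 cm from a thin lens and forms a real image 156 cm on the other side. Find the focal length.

f = 66.2 cm (converging)

Real image ⇒ d_i = +156 cm.
1/f = 1/d_o + 1/d_i = 1/(115) + 1/(156) = 0.01511, so f = 66.2 cm.
Since f is positive, the thin lens is converging.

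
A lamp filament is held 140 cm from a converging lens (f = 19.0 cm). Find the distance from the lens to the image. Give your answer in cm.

22.0 cm

Lens equation: 1/q = 1/f − 1/p = 1/(19.00) − 1/(140) = 0.05263 − 0.007143 = 0.04549, so q = 22.0 cm.
The image is real, inverted and reduced, on the far side of the lens.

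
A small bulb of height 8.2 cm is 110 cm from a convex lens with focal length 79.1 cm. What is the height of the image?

21.0 cm

1/d_i = 1/f − 1/d_o = 1/(79.10) − 1/(110) = 0.003551, so d_i = 281.6 cm.
m = −d_i/d_o = -2.560.
|h_i| = |m|·h_o = 2.560 × 8.2 = 21.0 cm. The image is real, inverted and enlarged, on the far side of the lens.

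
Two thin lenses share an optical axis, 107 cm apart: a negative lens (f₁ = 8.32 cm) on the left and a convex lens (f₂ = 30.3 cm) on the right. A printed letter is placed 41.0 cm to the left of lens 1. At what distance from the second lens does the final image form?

41.3 cm

Lens 1 is diverging, so f₁ = −8.32 cm.
Lens 1: 1/d_i1 = 1/f₁ − 1/d_o1 = 1/(-8.32) − 1/(41.0) = -0.1446, so d_i1 = -6.916 cm.
The intermediate image is 6.916 cm to the left of lens 1 (virtual), which is 107 − (-6.916) = 113.9 cm to the left of lens 2, so d_o2 = +113.9 cm.
Lens 2: 1/d_i2 = 1/f₂ − 1/d_o2 = 1/(30.3) − 1/(113.9) = 0.02422, so d_i2 = 41.3 cm.
The final image is real, 41.3 cm to the right of lens 2 (overall magnification ≈ -0.061).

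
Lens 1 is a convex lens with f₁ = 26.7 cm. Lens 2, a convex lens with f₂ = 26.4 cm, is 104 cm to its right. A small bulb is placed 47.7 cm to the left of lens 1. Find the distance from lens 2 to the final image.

Lens 1: 1/d_i1 = 1/f₁ − 1/d_o1 = 1/(26.7) − 1/(47.7) = 0.01649, so d_i1 = 60.65 cm.
The intermediate image is 60.65 cm to the right of lens 1, which is 104 − (60.65) = 43.35 cm to the left of lens 2, so d_o2 = +43.35 cm.
Lens 2: 1/d_i2 = 1/f₂ − 1/d_o2 = 1/(26.4) − 1/(43.35) = 0.01481, so d_i2 = 67.5 cm.
The final image is real, 67.5 cm to the right of lens 2 (overall magnification ≈ 2.0).

67.5 cm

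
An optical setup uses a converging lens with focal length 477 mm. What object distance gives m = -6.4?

m = −d_i/d_o ⇒ d_i = −m·d_o.
1/f = 1/d_o + 1/d_i = 1/d_o − 1/(m·d_o) = (1 − 1/m)/d_o, so d_o = f(1 − 1/m) = (477.0)(1 − 1/(-6.4)) = 552 mm.

552 mm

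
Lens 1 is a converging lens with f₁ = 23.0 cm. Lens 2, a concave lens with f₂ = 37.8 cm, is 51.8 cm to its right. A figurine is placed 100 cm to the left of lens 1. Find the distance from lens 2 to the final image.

Lens 1: 1/d_i1 = 1/f₁ − 1/d_o1 = 1/(23.0) − 1/(100) = 0.03348, so d_i1 = 29.87 cm.
The intermediate image is 29.87 cm to the right of lens 1, which is 51.8 − (29.87) = 21.93 cm to the left of lens 2, so d_o2 = +21.93 cm.
Lens 2 is diverging, so f₂ = −37.8 cm.
Lens 2: 1/d_i2 = 1/f₂ − 1/d_o2 = 1/(-37.8) − 1/(21.93) = -0.07205, so d_i2 = -13.9 cm.
The final image is virtual, 13.9 cm to the left of lens 2 (overall magnification ≈ -0.19).

13.9 cm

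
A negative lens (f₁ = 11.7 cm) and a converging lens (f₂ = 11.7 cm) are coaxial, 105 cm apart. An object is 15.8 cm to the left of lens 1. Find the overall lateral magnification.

m = -0.0498

f₁ = −11.7 cm (diverging).
Lens 1: 1/d_i1 = 1/(-11.7) − 1/(15.8) = -0.1488, so d_i1 = -6.722 cm; m₁ = −d_i1/d_o1 = +0.4254.
d_o2 = 105 − (-6.722) = 111.7 cm.
Lens 2: 1/d_i2 = 1/(11.7) − 1/(111.7) = 0.07652, so d_i2 = 13.07 cm; m₂ = −d_i2/d_o2 = -0.1170.
m = m₁·m₂ = (+0.4254)(-0.1170) = -0.0498.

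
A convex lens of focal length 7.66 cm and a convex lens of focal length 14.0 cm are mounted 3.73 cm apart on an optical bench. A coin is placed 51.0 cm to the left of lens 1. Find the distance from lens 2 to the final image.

Lens 1: 1/d_i1 = 1/f₁ − 1/d_o1 = 1/(7.66) − 1/(51.0) = 0.1109, so d_i1 = 9.014 cm.
The intermediate image is 9.014 cm to the right of lens 1, which lies 5.284 cm to the right of lens 2 — a virtual object — so d_o2 = −5.284 cm.
Lens 2: 1/d_i2 = 1/f₂ − 1/d_o2 = 1/(14.0) − 1/(-5.284) = 0.2607, so d_i2 = 3.84 cm.
The final image is real, 3.84 cm to the right of lens 2 (overall magnification ≈ -0.13).

3.84 cm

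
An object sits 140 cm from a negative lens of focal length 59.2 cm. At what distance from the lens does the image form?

41.6 cm

For a negative lens, f = -59.2 cm.
Lens equation: 1/s_i = 1/f − 1/s_o = 1/(-59.20) − 1/(140) = -0.01689 − 0.007143 = -0.02403, so s_i = -41.6 cm.
The image is virtual, upright and reduced, on the same side as the object.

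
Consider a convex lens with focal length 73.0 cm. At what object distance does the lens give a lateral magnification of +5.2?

m = −d_i/d_o ⇒ d_i = −m·d_o.
1/f = 1/d_o + 1/d_i = 1/d_o − 1/(m·d_o) = (1 − 1/m)/d_o, so d_o = f(1 − 1/m) = (73.00)(1 − 1/(+5.2)) = 59.0 cm.

59.0 cm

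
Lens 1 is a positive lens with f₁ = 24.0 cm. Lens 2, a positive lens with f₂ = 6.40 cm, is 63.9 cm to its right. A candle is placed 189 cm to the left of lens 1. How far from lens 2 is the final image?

7.76 cm

Lens 1: 1/d_i1 = 1/f₁ − 1/d_o1 = 1/(24.0) − 1/(189) = 0.03638, so d_i1 = 27.49 cm.
The intermediate image is 27.49 cm to the right of lens 1, which is 63.9 − (27.49) = 36.41 cm to the left of lens 2, so d_o2 = +36.41 cm.
Lens 2: 1/d_i2 = 1/f₂ − 1/d_o2 = 1/(6.40) − 1/(36.41) = 0.1288, so d_i2 = 7.76 cm.
The final image is real, 7.76 cm to the right of lens 2 (overall magnification ≈ 0.031).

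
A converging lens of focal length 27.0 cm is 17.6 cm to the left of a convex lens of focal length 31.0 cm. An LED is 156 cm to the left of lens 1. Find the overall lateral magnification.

Lens 1: 1/d_i1 = 1/(27.0) − 1/(156) = 0.03063, so d_i1 = 32.65 cm; m₁ = −d_i1/d_o1 = -0.2093.
d_o2 = 17.6 − (32.65) = -15.05 cm (virtual object).
Lens 2: 1/d_i2 = 1/(31.0) − 1/(-15.05) = 0.09870, so d_i2 = 10.13 cm; m₂ = −d_i2/d_o2 = +0.6732.
m = m₁·m₂ = (-0.2093)(+0.6732) = -0.141.

m = -0.141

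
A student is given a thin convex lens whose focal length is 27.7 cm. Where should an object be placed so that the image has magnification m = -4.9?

m = −d_i/d_o ⇒ d_i = −m·d_o.
1/f = 1/d_o + 1/d_i = 1/d_o − 1/(m·d_o) = (1 − 1/m)/d_o, so d_o = f(1 − 1/m) = (27.70)(1 − 1/(-4.9)) = 33.4 cm.

33.4 cm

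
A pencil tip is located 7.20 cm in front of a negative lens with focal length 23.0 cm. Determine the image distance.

For a negative lens, f = -23.0 cm.
Lens equation: 1/q = 1/f − 1/p = 1/(-23.00) − 1/(7.20) = -0.04348 − 0.1389 = -0.1824, so q = -5.48 cm.
The image is virtual, upright and reduced, on the same side as the object.

5.48 cm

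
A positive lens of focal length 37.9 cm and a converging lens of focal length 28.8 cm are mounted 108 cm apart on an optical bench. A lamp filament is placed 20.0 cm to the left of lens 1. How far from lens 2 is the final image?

Lens 1: 1/d_i1 = 1/f₁ − 1/d_o1 = 1/(37.9) − 1/(20.0) = -0.02361, so d_i1 = -42.35 cm.
The intermediate image is 42.35 cm to the left of lens 1 (virtual), which is 108 − (-42.35) = 150.3 cm to the left of lens 2, so d_o2 = +150.3 cm.
Lens 2: 1/d_i2 = 1/f₂ − 1/d_o2 = 1/(28.8) − 1/(150.3) = 0.02807, so d_i2 = 35.6 cm.
The final image is real, 35.6 cm to the right of lens 2 (overall magnification ≈ -0.50).

35.6 cm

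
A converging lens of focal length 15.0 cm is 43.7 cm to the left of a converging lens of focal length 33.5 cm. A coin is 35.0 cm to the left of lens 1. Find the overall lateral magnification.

Lens 1: 1/d_i1 = 1/(15.0) − 1/(35.0) = 0.03810, so d_i1 = 26.25 cm; m₁ = −d_i1/d_o1 = -0.7500.
d_o2 = 43.7 − (26.25) = 17.45 cm.
Lens 2: 1/d_i2 = 1/(33.5) − 1/(17.45) = -0.02746, so d_i2 = -36.42 cm; m₂ = −d_i2/d_o2 = +2.087.
m = m₁·m₂ = (-0.7500)(+2.087) = -1.57.

m = -1.57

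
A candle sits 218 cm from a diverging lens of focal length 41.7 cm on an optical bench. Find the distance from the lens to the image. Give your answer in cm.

For a diverging lens, f = -41.7 cm.
Lens equation: 1/v = 1/f − 1/u = 1/(-41.70) − 1/(218) = -0.02398 − 0.004587 = -0.02857, so v = -35.0 cm.
The image is virtual, upright and reduced, on the same side as the object.

35.0 cm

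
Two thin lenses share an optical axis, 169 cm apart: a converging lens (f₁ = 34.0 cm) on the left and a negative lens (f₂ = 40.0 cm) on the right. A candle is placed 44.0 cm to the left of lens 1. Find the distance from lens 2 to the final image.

13.1 cm

Lens 1: 1/d_i1 = 1/f₁ − 1/d_o1 = 1/(34.0) − 1/(44.0) = 0.006684, so d_i1 = 149.6 cm.
The intermediate image is 149.6 cm to the right of lens 1, which is 169 − (149.6) = 19.40 cm to the left of lens 2, so d_o2 = +19.40 cm.
Lens 2 is diverging, so f₂ = −40.0 cm.
Lens 2: 1/d_i2 = 1/f₂ − 1/d_o2 = 1/(-40.0) − 1/(19.40) = -0.07655, so d_i2 = -13.1 cm.
The final image is virtual, 13.1 cm to the left of lens 2 (overall magnification ≈ -2.3).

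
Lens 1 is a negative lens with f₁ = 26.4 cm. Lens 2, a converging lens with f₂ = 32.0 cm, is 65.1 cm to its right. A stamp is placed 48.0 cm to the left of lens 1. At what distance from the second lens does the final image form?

52.4 cm

Lens 1 is diverging, so f₁ = −26.4 cm.
Lens 1: 1/d_i1 = 1/f₁ − 1/d_o1 = 1/(-26.4) − 1/(48.0) = -0.05871, so d_i1 = -17.03 cm.
The intermediate image is 17.03 cm to the left of lens 1 (virtual), which is 65.1 − (-17.03) = 82.13 cm to the left of lens 2, so d_o2 = +82.13 cm.
Lens 2: 1/d_i2 = 1/f₂ − 1/d_o2 = 1/(32.0) − 1/(82.13) = 0.01907, so d_i2 = 52.4 cm.
The final image is real, 52.4 cm to the right of lens 2 (overall magnification ≈ -0.23).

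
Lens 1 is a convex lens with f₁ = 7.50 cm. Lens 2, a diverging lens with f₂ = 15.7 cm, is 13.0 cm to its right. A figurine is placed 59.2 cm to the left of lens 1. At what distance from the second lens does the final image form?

Lens 1: 1/d_i1 = 1/f₁ − 1/d_o1 = 1/(7.50) − 1/(59.2) = 0.1164, so d_i1 = 8.588 cm.
The intermediate image is 8.588 cm to the right of lens 1, which is 13.0 − (8.588) = 4.412 cm to the left of lens 2, so d_o2 = +4.412 cm.
Lens 2 is diverging, so f₂ = −15.7 cm.
Lens 2: 1/d_i2 = 1/f₂ − 1/d_o2 = 1/(-15.7) − 1/(4.412) = -0.2903, so d_i2 = -3.44 cm.
The final image is virtual, 3.44 cm to the left of lens 2 (overall magnification ≈ -0.11).

3.44 cm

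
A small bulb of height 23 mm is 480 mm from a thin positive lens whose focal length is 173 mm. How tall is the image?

1/d_i = 1/f − 1/d_o = 1/(173.0) − 1/(480) = 0.003697, so d_i = 270.5 mm.
m = −d_i/d_o = -0.5635.
|h_i| = |m|·h_o = 0.5635 × 23 = 13.0 mm. The image is real, inverted and reduced, on the far side of the lens.

13.0 mm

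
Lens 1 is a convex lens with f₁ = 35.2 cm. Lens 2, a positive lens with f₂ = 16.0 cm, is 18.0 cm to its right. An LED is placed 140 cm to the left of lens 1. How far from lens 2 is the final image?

10.3 cm

Lens 1: 1/d_i1 = 1/f₁ − 1/d_o1 = 1/(35.2) − 1/(140) = 0.02127, so d_i1 = 47.02 cm.
The intermediate image is 47.02 cm to the right of lens 1, which lies 29.02 cm to the right of lens 2 — a virtual object — so d_o2 = −29.02 cm.
Lens 2: 1/d_i2 = 1/f₂ − 1/d_o2 = 1/(16.0) − 1/(-29.02) = 0.09696, so d_i2 = 10.3 cm.
The final image is real, 10.3 cm to the right of lens 2 (overall magnification ≈ -0.12).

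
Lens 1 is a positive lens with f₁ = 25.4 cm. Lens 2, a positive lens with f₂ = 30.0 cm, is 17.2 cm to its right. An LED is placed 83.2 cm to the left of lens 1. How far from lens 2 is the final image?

Lens 1: 1/d_i1 = 1/f₁ − 1/d_o1 = 1/(25.4) − 1/(83.2) = 0.02735, so d_i1 = 36.56 cm.
The intermediate image is 36.56 cm to the right of lens 1, which lies 19.36 cm to the right of lens 2 — a virtual object — so d_o2 = −19.36 cm.
Lens 2: 1/d_i2 = 1/f₂ − 1/d_o2 = 1/(30.0) − 1/(-19.36) = 0.08499, so d_i2 = 11.8 cm.
The final image is real, 11.8 cm to the right of lens 2 (overall magnification ≈ -0.27).

11.8 cm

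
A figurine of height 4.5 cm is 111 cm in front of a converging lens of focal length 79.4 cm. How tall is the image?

11.3 cm

1/d_i = 1/f − 1/d_o = 1/(79.40) − 1/(111) = 0.003585, so d_i = 278.9 cm.
m = −d_i/d_o = -2.513.
|h_i| = |m|·h_o = 2.513 × 4.5 = 11.3 cm. The image is real, inverted and enlarged, on the far side of the lens.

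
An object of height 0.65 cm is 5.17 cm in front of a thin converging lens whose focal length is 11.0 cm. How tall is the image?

1.23 cm

1/d_i = 1/f − 1/d_o = 1/(11.00) − 1/(5.17) = -0.1025, so d_i = -9.755 cm.
m = −d_i/d_o = +1.887.
|h_i| = |m|·h_o = 1.887 × 0.65 = 1.23 cm. The image is virtual, upright and enlarged, on the same side as the object.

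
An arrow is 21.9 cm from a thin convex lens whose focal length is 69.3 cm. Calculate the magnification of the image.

m = +1.46

1/d_i = 1/f − 1/d_o = 1/(69.30) − 1/(21.9) = -0.03123, so d_i = -32.02 cm.
m = −d_i/d_o = −(-32.02)/(21.9) = +1.46.
The image is virtual, upright and enlarged, on the same side as the object.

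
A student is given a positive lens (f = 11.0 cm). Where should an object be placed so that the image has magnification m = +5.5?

9.00 cm

m = −d_i/d_o ⇒ d_i = −m·d_o.
1/f = 1/d_o + 1/d_i = 1/d_o − 1/(m·d_o) = (1 − 1/m)/d_o, so d_o = f(1 − 1/m) = (11.00)(1 − 1/(+5.5)) = 9.00 cm.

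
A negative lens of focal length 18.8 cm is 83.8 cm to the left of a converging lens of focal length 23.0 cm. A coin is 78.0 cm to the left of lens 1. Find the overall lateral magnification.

f₁ = −18.8 cm (diverging).
Lens 1: 1/d_i1 = 1/(-18.8) − 1/(78.0) = -0.06601, so d_i1 = -15.15 cm; m₁ = −d_i1/d_o1 = +0.1942.
d_o2 = 83.8 − (-15.15) = 98.95 cm.
Lens 2: 1/d_i2 = 1/(23.0) − 1/(98.95) = 0.03337, so d_i2 = 29.97 cm; m₂ = −d_i2/d_o2 = -0.3028.
m = m₁·m₂ = (+0.1942)(-0.3028) = -0.0588.

m = -0.0588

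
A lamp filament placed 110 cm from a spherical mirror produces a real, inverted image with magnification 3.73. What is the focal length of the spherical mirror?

f = 86.7 cm (concave)

m = −d_i/d_o ⇒ d_i = −m·d_o = −(-3.73)·(110) = 410.3 cm.
1/f = 1/d_o + 1/d_i = 1/(110) + 1/(410.3) = 0.01153, so f = 86.7 cm.
Since f is positive, the spherical mirror is concave.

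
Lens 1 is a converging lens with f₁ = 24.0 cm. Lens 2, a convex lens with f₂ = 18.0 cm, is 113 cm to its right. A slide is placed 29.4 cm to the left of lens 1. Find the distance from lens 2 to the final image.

8.92 cm

Lens 1: 1/d_i1 = 1/f₁ − 1/d_o1 = 1/(24.0) − 1/(29.4) = 0.007653, so d_i1 = 130.7 cm.
The intermediate image is 130.7 cm to the right of lens 1, which lies 17.70 cm to the right of lens 2 — a virtual object — so d_o2 = −17.70 cm.
Lens 2: 1/d_i2 = 1/f₂ − 1/d_o2 = 1/(18.0) − 1/(-17.70) = 0.1121, so d_i2 = 8.92 cm.
The final image is real, 8.92 cm to the right of lens 2 (overall magnification ≈ -2.2).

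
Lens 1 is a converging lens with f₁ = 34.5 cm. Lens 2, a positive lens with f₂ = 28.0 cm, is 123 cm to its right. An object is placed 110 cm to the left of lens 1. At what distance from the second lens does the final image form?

45.5 cm

Lens 1: 1/d_i1 = 1/f₁ − 1/d_o1 = 1/(34.5) − 1/(110) = 0.01989, so d_i1 = 50.26 cm.
The intermediate image is 50.26 cm to the right of lens 1, which is 123 − (50.26) = 72.74 cm to the left of lens 2, so d_o2 = +72.74 cm.
Lens 2: 1/d_i2 = 1/f₂ − 1/d_o2 = 1/(28.0) − 1/(72.74) = 0.02197, so d_i2 = 45.5 cm.
The final image is real, 45.5 cm to the right of lens 2 (overall magnification ≈ 0.29).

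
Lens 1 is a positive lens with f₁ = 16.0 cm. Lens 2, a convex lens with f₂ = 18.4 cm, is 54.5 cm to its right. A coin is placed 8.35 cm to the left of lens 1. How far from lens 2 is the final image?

24.7 cm

Lens 1: 1/d_i1 = 1/f₁ − 1/d_o1 = 1/(16.0) − 1/(8.35) = -0.05726, so d_i1 = -17.46 cm.
The intermediate image is 17.46 cm to the left of lens 1 (virtual), which is 54.5 − (-17.46) = 71.96 cm to the left of lens 2, so d_o2 = +71.96 cm.
Lens 2: 1/d_i2 = 1/f₂ − 1/d_o2 = 1/(18.4) − 1/(71.96) = 0.04045, so d_i2 = 24.7 cm.
The final image is real, 24.7 cm to the right of lens 2 (overall magnification ≈ -0.72).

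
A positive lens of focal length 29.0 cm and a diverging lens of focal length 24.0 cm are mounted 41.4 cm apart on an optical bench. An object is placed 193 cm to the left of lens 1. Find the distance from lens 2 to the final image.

5.58 cm

Lens 1: 1/d_i1 = 1/f₁ − 1/d_o1 = 1/(29.0) − 1/(193) = 0.02930, so d_i1 = 34.13 cm.
The intermediate image is 34.13 cm to the right of lens 1, which is 41.4 − (34.13) = 7.270 cm to the left of lens 2, so d_o2 = +7.270 cm.
Lens 2 is diverging, so f₂ = −24.0 cm.
Lens 2: 1/d_i2 = 1/f₂ − 1/d_o2 = 1/(-24.0) − 1/(7.270) = -0.1792, so d_i2 = -5.58 cm.
The final image is virtual, 5.58 cm to the left of lens 2 (overall magnification ≈ -0.14).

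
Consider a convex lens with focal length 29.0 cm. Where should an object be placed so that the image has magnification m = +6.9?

24.8 cm

m = −d_i/d_o ⇒ d_i = −m·d_o.
1/f = 1/d_o + 1/d_i = 1/d_o − 1/(m·d_o) = (1 − 1/m)/d_o, so d_o = f(1 − 1/m) = (29.00)(1 − 1/(+6.9)) = 24.8 cm.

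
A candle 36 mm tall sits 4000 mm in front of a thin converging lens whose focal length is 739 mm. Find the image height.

1/d_i = 1/f − 1/d_o = 1/(739.0) − 1/(4000) = 0.001103, so d_i = 906.5 mm.
m = −d_i/d_o = -0.2266.
|h_i| = |m|·h_o = 0.2266 × 36 = 8.16 mm. The image is real, inverted and reduced, on the far side of the lens.

8.16 mm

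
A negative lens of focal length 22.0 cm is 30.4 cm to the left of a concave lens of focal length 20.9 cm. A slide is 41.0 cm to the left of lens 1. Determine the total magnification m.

m = +0.111

f₁ = −22.0 cm (diverging).
Lens 1: 1/d_i1 = 1/(-22.0) − 1/(41.0) = -0.06984, so d_i1 = -14.32 cm; m₁ = −d_i1/d_o1 = +0.3493.
d_o2 = 30.4 − (-14.32) = 44.72 cm.
f₂ = −20.9 cm (diverging).
Lens 2: 1/d_i2 = 1/(-20.9) − 1/(44.72) = -0.07021, so d_i2 = -14.24 cm; m₂ = −d_i2/d_o2 = +0.3185.
m = m₁·m₂ = (+0.3493)(+0.3185) = +0.111.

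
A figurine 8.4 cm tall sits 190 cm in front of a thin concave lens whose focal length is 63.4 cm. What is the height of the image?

For a concave lens, f = -63.4 cm.
1/d_i = 1/f − 1/d_o = 1/(-63.40) − 1/(190) = -0.02104, so d_i = -47.54 cm.
m = −d_i/d_o = +0.2502.
|h_i| = |m|·h_o = 0.2502 × 8.4 = 2.10 cm. The image is virtual, upright and reduced, on the same side as the object.

2.10 cm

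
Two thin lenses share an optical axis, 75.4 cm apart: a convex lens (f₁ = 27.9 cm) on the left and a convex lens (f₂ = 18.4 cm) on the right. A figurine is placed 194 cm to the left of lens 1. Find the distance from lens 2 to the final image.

Lens 1: 1/d_i1 = 1/f₁ − 1/d_o1 = 1/(27.9) − 1/(194) = 0.03069, so d_i1 = 32.59 cm.
The intermediate image is 32.59 cm to the right of lens 1, which is 75.4 − (32.59) = 42.81 cm to the left of lens 2, so d_o2 = +42.81 cm.
Lens 2: 1/d_i2 = 1/f₂ − 1/d_o2 = 1/(18.4) − 1/(42.81) = 0.03099, so d_i2 = 32.3 cm.
The final image is real, 32.3 cm to the right of lens 2 (overall magnification ≈ 0.13).

32.3 cm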